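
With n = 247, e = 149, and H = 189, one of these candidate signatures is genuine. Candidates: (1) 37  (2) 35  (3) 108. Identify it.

1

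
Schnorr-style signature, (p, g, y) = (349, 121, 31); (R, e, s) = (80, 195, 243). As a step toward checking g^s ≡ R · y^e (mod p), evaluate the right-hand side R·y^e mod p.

231

31^195 mod 349 = 269
R · y^e ≡ 80·269 = 21520 ≡ 231 (mod 349)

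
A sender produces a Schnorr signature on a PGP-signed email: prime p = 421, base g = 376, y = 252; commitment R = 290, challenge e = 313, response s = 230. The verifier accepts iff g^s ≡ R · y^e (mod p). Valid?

g^s mod p:
376^2 = 141376 ≡ 341
376^4 ≡ 341^2 = 116281 ≡ 85
376^8 ≡ 85^2 = 7225 ≡ 68
376^16 ≡ 68^2 = 4624 ≡ 414
376^32 ≡ 414^2 = 171396 ≡ 49
376^64 ≡ 49^2 = 2401 ≡ 296
376^128 ≡ 296^2 = 87616 ≡ 48
230 = 128 + 64 + 32 + 4 + 2, so 376^230 ≡ 48·296·49·85·341 ≡ 247 (mod 421)
R · y^e mod p:
252^2 = 63504 ≡ 354
252^4 ≡ 354^2 = 125316 ≡ 279
252^8 ≡ 279^2 = 77841 ≡ 377
252^16 ≡ 377^2 = 142129 ≡ 252
252^32 ≡ 252^2 = 63504 ≡ 354
252^64 ≡ 354^2 = 125316 ≡ 279
252^128 ≡ 279^2 = 77841 ≡ 377
252^256 ≡ 377^2 = 142129 ≡ 252
313 = 256 + 32 + 16 + 8 + 1, so 252^313 ≡ 252·354·252·377·252 ≡ 377 (mod 421)
290·377 = 109330 ≡ 291 (mod 421)
247 ≠ 291; the check fails.

no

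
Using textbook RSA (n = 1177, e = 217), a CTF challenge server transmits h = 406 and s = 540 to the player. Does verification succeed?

s^2 ≡ 540^2 = 291600 ≡ 881
s^4 ≡ 881^2 = 776161 ≡ 518
s^8 ≡ 518^2 = 268324 ≡ 1145
s^16 ≡ 1145^2 = 1311025 ≡ 1024
s^32 ≡ 1024^2 = 1048576 ≡ 1046
s^64 ≡ 1046^2 = 1094116 ≡ 683
s^128 ≡ 683^2 = 466489 ≡ 397
217 = 128 + 64 + 16 + 8 + 1, so s^217 ≡ 397·683·1024·1145·540 ≡ 771 (mod 1177)
s^217 mod 1177 = 771, but h = 406.

fails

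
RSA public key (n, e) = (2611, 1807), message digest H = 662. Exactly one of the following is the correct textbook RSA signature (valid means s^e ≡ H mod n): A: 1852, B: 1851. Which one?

A

Candidate A: 1852^2 = 3429904 ≡ 1661; 1852^4 ≡ 1661^2 = 2758921 ≡ 1705; 1852^8 ≡ 1705^2 = 2907025 ≡ 982; 1852^16 ≡ 982^2 = 964324 ≡ 865; 1852^32 ≡ 865^2 = 748225 ≡ 1479; 1852^64 ≡ 1479^2 = 2187441 ≡ 2034; 1852^128 ≡ 2034^2 = 4137156 ≡ 1332; 1852^256 ≡ 1332^2 = 1774224 ≡ 1355; 1852^512 ≡ 1355^2 = 1836025 ≡ 492; 1852^1024 ≡ 492^2 = 242064 ≡ 1852; 1807 = 1024 + 512 + 256 + 8 + 4 + 2 + 1, so 1852^1807 ≡ 1852·492·1355·982·1705·1661·1852 ≡ 662 (mod 2611)
  → matches H = 662
Candidate B: 1851^2 = 3426201 ≡ 569; 1851^4 ≡ 569^2 = 323761 ≡ 2608; 1851^8 ≡ 2608^2 = 6801664 ≡ 9; 1851^16 ≡ 9^2 = 81; 1851^32 ≡ 81^2 = 6561 ≡ 1339; 1851^64 ≡ 1339^2 = 1792921 ≡ 1775; 1851^128 ≡ 1775^2 = 3150625 ≡ 1759; 1851^256 ≡ 1759^2 = 3094081 ≡ 46; 1851^512 ≡ 46^2 = 2116; 1851^1024 ≡ 2116^2 = 4477456 ≡ 2202; 1807 = 1024 + 512 + 256 + 8 + 4 + 2 + 1, so 1851^1807 ≡ 2202·2116·46·9·2608·569·1851 ≡ 1095 (mod 2611)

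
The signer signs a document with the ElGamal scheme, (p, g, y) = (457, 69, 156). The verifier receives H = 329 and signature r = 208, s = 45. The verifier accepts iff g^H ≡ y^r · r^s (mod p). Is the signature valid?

invalid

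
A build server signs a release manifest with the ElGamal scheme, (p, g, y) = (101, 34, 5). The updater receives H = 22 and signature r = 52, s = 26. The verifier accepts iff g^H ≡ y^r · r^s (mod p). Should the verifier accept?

reject

Left side g^H mod p:
34^2 = 1156 ≡ 45
34^4 ≡ 45^2 = 2025 ≡ 5
34^8 ≡ 5^2 = 25
34^16 ≡ 25^2 = 625 ≡ 19
22 = 16 + 4 + 2, so 34^22 ≡ 19·5·45 ≡ 33 (mod 101)
Right side y^r · r^s mod p:
5^2 = 25
5^4 ≡ 25^2 = 625 ≡ 19
5^8 ≡ 19^2 = 361 ≡ 58
5^16 ≡ 58^2 = 3364 ≡ 31
5^32 ≡ 31^2 = 961 ≡ 52
52 = 32 + 16 + 4, so 5^52 ≡ 52·31·19 ≡ 25 (mod 101)
52^2 = 2704 ≡ 78
52^4 ≡ 78^2 = 6084 ≡ 24
52^8 ≡ 24^2 = 576 ≡ 71
52^16 ≡ 71^2 = 5041 ≡ 92
26 = 16 + 8 + 2, so 52^26 ≡ 92·71·78 ≡ 52 (mod 101)
25·52 = 1300 ≡ 88 (mod 101)
33 ≠ 88, so verification fails.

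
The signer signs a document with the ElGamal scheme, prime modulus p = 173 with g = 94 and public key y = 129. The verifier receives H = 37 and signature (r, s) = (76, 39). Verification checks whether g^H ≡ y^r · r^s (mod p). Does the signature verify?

Left side g^H mod p:
94^2 = 8836 ≡ 13
94^4 ≡ 13^2 = 169
94^8 ≡ 169^2 = 28561 ≡ 16
94^16 ≡ 16^2 = 256 ≡ 83
94^32 ≡ 83^2 = 6889 ≡ 142
37 = 32 + 4 + 1, so 94^37 ≡ 142·169·94 ≡ 65 (mod 173)
Right side y^r · r^s mod p:
129^2 = 16641 ≡ 33
129^4 ≡ 33^2 = 1089 ≡ 51
129^8 ≡ 51^2 = 2601 ≡ 6
129^16 ≡ 6^2 = 36
129^32 ≡ 36^2 = 1296 ≡ 85
129^64 ≡ 85^2 = 7225 ≡ 132
76 = 64 + 8 + 4, so 129^76 ≡ 132·6·51 ≡ 83 (mod 173)
76^2 = 5776 ≡ 67
76^4 ≡ 67^2 = 4489 ≡ 164
76^8 ≡ 164^2 = 26896 ≡ 81
76^16 ≡ 81^2 = 6561 ≡ 160
76^32 ≡ 160^2 = 25600 ≡ 169
39 = 32 + 4 + 2 + 1, so 76^39 ≡ 169·164·67·76 ≡ 105 (mod 173)
83·105 = 8715 ≡ 65 (mod 173)
65 ≡ 65 (mod 173), so the signature is genuine.

verifies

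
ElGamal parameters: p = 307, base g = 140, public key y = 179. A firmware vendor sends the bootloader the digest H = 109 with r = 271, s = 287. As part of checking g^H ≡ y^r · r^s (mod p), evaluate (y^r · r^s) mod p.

179^2 = 32041 ≡ 113
179^4 ≡ 113^2 = 12769 ≡ 182
179^8 ≡ 182^2 = 33124 ≡ 275
179^16 ≡ 275^2 = 75625 ≡ 103
179^32 ≡ 103^2 = 10609 ≡ 171
179^64 ≡ 171^2 = 29241 ≡ 76
179^128 ≡ 76^2 = 5776 ≡ 250
179^256 ≡ 250^2 = 62500 ≡ 179
271 = 256 + 8 + 4 + 2 + 1, so 179^271 ≡ 179·275·182·113·179 ≡ 103 (mod 307)
271^2 = 73441 ≡ 68
271^4 ≡ 68^2 = 4624 ≡ 19
271^8 ≡ 19^2 = 361 ≡ 54
271^16 ≡ 54^2 = 2916 ≡ 153
271^32 ≡ 153^2 = 23409 ≡ 77
271^64 ≡ 77^2 = 5929 ≡ 96
271^128 ≡ 96^2 = 9216 ≡ 6
271^256 ≡ 6^2 = 36
287 = 256 + 16 + 8 + 4 + 2 + 1, so 271^287 ≡ 36·153·54·19·68·271 ≡ 230 (mod 307)
y^r · r^s ≡ 103·230 = 23690 ≡ 51 (mod 307)

51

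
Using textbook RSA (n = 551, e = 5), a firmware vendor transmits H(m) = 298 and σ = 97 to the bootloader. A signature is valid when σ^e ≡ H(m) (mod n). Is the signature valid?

Squares mod 551: σ^1≡97, σ^2≡42, σ^4≡111
5 = 4 + 1, so σ^5 ≡ 111·97 ≡ 298 (mod 551)
σ^5 mod 551 = 298 matches H(m).

valid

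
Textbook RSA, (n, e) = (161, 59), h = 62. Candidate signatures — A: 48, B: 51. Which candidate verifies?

A

Candidate A: 48^2 = 2304 ≡ 50; 48^4 ≡ 50^2 = 2500 ≡ 85; 48^8 ≡ 85^2 = 7225 ≡ 141; 48^16 ≡ 141^2 = 19881 ≡ 78; 48^32 ≡ 78^2 = 6084 ≡ 127; 59 = 32 + 16 + 8 + 2 + 1, so 48^59 ≡ 127·78·141·50·48 ≡ 62 (mod 161)
  → matches h = 62
Candidate B: 51^2 = 2601 ≡ 25; 51^4 ≡ 25^2 = 625 ≡ 142; 51^8 ≡ 142^2 = 20164 ≡ 39; 51^16 ≡ 39^2 = 1521 ≡ 72; 51^32 ≡ 72^2 = 5184 ≡ 32; 59 = 32 + 16 + 8 + 2 + 1, so 51^59 ≡ 32·72·39·25·51 ≡ 88 (mod 161)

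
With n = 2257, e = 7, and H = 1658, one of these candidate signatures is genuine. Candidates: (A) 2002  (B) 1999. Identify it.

Candidate A: 2002^7 mod 2257 = 1658
  → matches H = 1658
Candidate B: 1999^7 mod 2257 = 1999

A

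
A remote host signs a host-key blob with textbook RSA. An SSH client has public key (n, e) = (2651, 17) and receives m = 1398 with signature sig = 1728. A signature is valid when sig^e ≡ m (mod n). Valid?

yes

sig^2 ≡ 1728^2 = 2985984 ≡ 958
sig^4 ≡ 958^2 = 917764 ≡ 518
sig^8 ≡ 518^2 = 268324 ≡ 573
sig^16 ≡ 573^2 = 328329 ≡ 2256
17 = 16 + 1, so sig^17 ≡ 2256·1728 ≡ 1398 (mod 2651)
sig^17 mod 2651 = 1398 matches m.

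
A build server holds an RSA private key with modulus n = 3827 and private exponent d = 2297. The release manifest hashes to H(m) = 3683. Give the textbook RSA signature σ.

Squares mod 3827: (H(m))^1≡3683, (H(m))^2≡1601, (H(m))^4≡2938, (H(m))^8≡1959, (H(m))^16≡3027, (H(m))^32≡891, (H(m))^64≡1692, (H(m))^128≡268, (H(m))^256≡2938, (H(m))^512≡1959, (H(m))^1024≡3027, (H(m))^2048≡891
2297 = 2048 + 128 + 64 + 32 + 16 + 8 + 1, so (H(m))^2297 ≡ 891·268·1692·891·3027·1959·3683 ≡ 3416 (mod 3827)

3416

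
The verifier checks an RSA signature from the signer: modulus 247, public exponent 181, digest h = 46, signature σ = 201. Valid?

no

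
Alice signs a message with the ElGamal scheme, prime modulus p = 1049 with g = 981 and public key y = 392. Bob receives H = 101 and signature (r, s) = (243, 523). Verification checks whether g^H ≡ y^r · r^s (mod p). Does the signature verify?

verifies

Left side g^H mod p:
981^2 = 962361 ≡ 428
981^4 ≡ 428^2 = 183184 ≡ 658
981^8 ≡ 658^2 = 432964 ≡ 776
981^16 ≡ 776^2 = 602176 ≡ 50
981^32 ≡ 50^2 = 2500 ≡ 402
981^64 ≡ 402^2 = 161604 ≡ 58
101 = 64 + 32 + 4 + 1, so 981^101 ≡ 58·402·658·981 ≡ 376 (mod 1049)
Right side y^r · r^s mod p:
392^2 = 153664 ≡ 510
392^4 ≡ 510^2 = 260100 ≡ 997
392^8 ≡ 997^2 = 994009 ≡ 606
392^16 ≡ 606^2 = 367236 ≡ 86
392^32 ≡ 86^2 = 7396 ≡ 53
392^64 ≡ 53^2 = 2809 ≡ 711
392^128 ≡ 711^2 = 505521 ≡ 952
243 = 128 + 64 + 32 + 16 + 2 + 1, so 392^243 ≡ 952·711·53·86·510·392 ≡ 944 (mod 1049)
243^2 = 59049 ≡ 305
243^4 ≡ 305^2 = 93025 ≡ 713
243^8 ≡ 713^2 = 508369 ≡ 653
243^16 ≡ 653^2 = 426409 ≡ 515
243^32 ≡ 515^2 = 265225 ≡ 877
243^64 ≡ 877^2 = 769129 ≡ 212
243^128 ≡ 212^2 = 44944 ≡ 886
243^256 ≡ 886^2 = 784996 ≡ 344
243^512 ≡ 344^2 = 118336 ≡ 848
523 = 512 + 8 + 2 + 1, so 243^523 ≡ 848·653·305·243 ≡ 436 (mod 1049)
944·436 = 411584 ≡ 376 (mod 1049)
376 ≡ 376 (mod 1049), so the signature is genuine.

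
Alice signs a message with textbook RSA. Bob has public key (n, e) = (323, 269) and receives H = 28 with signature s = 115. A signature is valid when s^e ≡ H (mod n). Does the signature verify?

does not verify

s^269 mod 323 = 115
The recovered value 115 does not match the digest 28.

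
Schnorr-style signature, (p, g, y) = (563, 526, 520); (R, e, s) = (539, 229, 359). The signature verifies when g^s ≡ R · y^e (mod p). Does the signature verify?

g^s mod p:
526^2 = 276676 ≡ 243
526^4 ≡ 243^2 = 59049 ≡ 497
526^8 ≡ 497^2 = 247009 ≡ 415
526^16 ≡ 415^2 = 172225 ≡ 510
526^32 ≡ 510^2 = 260100 ≡ 557
526^64 ≡ 557^2 = 310249 ≡ 36
526^128 ≡ 36^2 = 1296 ≡ 170
526^256 ≡ 170^2 = 28900 ≡ 187
359 = 256 + 64 + 32 + 4 + 2 + 1, so 526^359 ≡ 187·36·557·497·243·526 ≡ 13 (mod 563)
R · y^e mod p:
520^2 = 270400 ≡ 160
520^4 ≡ 160^2 = 25600 ≡ 265
520^8 ≡ 265^2 = 70225 ≡ 413
520^16 ≡ 413^2 = 170569 ≡ 543
520^32 ≡ 543^2 = 294849 ≡ 400
520^64 ≡ 400^2 = 160000 ≡ 108
520^128 ≡ 108^2 = 11664 ≡ 404
229 = 128 + 64 + 32 + 4 + 1, so 520^229 ≡ 404·108·400·265·520 ≡ 539 (mod 563)
539·539 = 290521 ≡ 13 (mod 563)
13 ≡ 13 (mod 563); signature holds.

verifies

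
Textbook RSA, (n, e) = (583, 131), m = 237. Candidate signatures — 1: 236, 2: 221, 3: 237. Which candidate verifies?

3

Candidate 1: 236^131 mod 583 = 236
Candidate 2: 221^131 mod 583 = 221
Candidate 3: 237^131 mod 583 = 237
  → matches m = 237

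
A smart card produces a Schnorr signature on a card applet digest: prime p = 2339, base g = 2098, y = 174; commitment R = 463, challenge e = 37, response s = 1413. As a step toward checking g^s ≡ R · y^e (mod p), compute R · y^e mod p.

174^2 = 30276 ≡ 2208
174^4 ≡ 2208^2 = 4875264 ≡ 788
174^8 ≡ 788^2 = 620944 ≡ 1109
174^16 ≡ 1109^2 = 1229881 ≡ 1906
174^32 ≡ 1906^2 = 3632836 ≡ 369
37 = 32 + 4 + 1, so 174^37 ≡ 369·788·174 ≡ 1758 (mod 2339)
R · y^e ≡ 463·1758 = 813954 ≡ 2321 (mod 2339)

2321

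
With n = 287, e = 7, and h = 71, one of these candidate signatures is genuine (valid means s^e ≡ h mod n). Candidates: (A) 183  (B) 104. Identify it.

Candidate A: 183^7 mod 287 = 71
  → matches h = 71
Candidate B: 104^7 mod 287 = 216

A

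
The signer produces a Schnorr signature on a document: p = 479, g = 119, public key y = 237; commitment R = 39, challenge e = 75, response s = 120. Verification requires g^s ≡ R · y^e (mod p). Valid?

g^s mod p:
119^2 = 14161 ≡ 270
119^4 ≡ 270^2 = 72900 ≡ 92
119^8 ≡ 92^2 = 8464 ≡ 321
119^16 ≡ 321^2 = 103041 ≡ 56
119^32 ≡ 56^2 = 3136 ≡ 262
119^64 ≡ 262^2 = 68644 ≡ 147
120 = 64 + 32 + 16 + 8, so 119^120 ≡ 147·262·56·321 ≡ 224 (mod 479)
R · y^e mod p:
237^2 = 56169 ≡ 126
237^4 ≡ 126^2 = 15876 ≡ 69
237^8 ≡ 69^2 = 4761 ≡ 450
237^16 ≡ 450^2 = 202500 ≡ 362
237^32 ≡ 362^2 = 131044 ≡ 277
237^64 ≡ 277^2 = 76729 ≡ 89
75 = 64 + 8 + 2 + 1, so 237^75 ≡ 89·450·126·237 ≡ 152 (mod 479)
39·152 = 5928 ≡ 180 (mod 479)
224 ≠ 180; the check fails.

no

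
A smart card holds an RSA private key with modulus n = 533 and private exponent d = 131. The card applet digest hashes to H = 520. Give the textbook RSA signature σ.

H^2 ≡ 520^2 = 270400 ≡ 169
H^4 ≡ 169^2 = 28561 ≡ 312
H^8 ≡ 312^2 = 97344 ≡ 338
H^16 ≡ 338^2 = 114244 ≡ 182
H^32 ≡ 182^2 = 33124 ≡ 78
H^64 ≡ 78^2 = 6084 ≡ 221
H^128 ≡ 221^2 = 48841 ≡ 338
131 = 128 + 2 + 1, so H^131 ≡ 338·169·520 ≡ 416 (mod 533)

416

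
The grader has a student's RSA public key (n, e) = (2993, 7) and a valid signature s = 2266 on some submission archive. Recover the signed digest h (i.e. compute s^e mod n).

s^2 ≡ 2266^2 = 5134756 ≡ 1761
s^4 ≡ 1761^2 = 3101121 ≡ 373
7 = 4 + 2 + 1, so s^7 ≡ 373·1761·2266 ≡ 1019 (mod 2993)

1019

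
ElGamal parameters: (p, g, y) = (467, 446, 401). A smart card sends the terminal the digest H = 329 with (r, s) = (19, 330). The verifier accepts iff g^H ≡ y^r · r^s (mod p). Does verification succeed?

passes

Left side g^H mod p:
446^2 = 198916 ≡ 441
446^4 ≡ 441^2 = 194481 ≡ 209
446^8 ≡ 209^2 = 43681 ≡ 250
446^16 ≡ 250^2 = 62500 ≡ 389
446^32 ≡ 389^2 = 151321 ≡ 13
446^64 ≡ 13^2 = 169
446^128 ≡ 169^2 = 28561 ≡ 74
446^256 ≡ 74^2 = 5476 ≡ 339
329 = 256 + 64 + 8 + 1, so 446^329 ≡ 339·169·250·446 ≡ 138 (mod 467)
Right side y^r · r^s mod p:
401^2 = 160801 ≡ 153
401^4 ≡ 153^2 = 23409 ≡ 59
401^8 ≡ 59^2 = 3481 ≡ 212
401^16 ≡ 212^2 = 44944 ≡ 112
19 = 16 + 2 + 1, so 401^19 ≡ 112·153·401 ≡ 98 (mod 467)
19^2 = 361
19^4 ≡ 361^2 = 130321 ≡ 28
19^8 ≡ 28^2 = 784 ≡ 317
19^16 ≡ 317^2 = 100489 ≡ 84
19^32 ≡ 84^2 = 7056 ≡ 51
19^64 ≡ 51^2 = 2601 ≡ 266
19^128 ≡ 266^2 = 70756 ≡ 239
19^256 ≡ 239^2 = 57121 ≡ 147
330 = 256 + 64 + 8 + 2, so 19^330 ≡ 147·266·317·361 ≡ 30 (mod 467)
98·30 = 2940 ≡ 138 (mod 467)
138 ≡ 138 (mod 467), so the signature is genuine.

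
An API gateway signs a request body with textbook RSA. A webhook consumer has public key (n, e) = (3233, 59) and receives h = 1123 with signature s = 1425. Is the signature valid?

s^59 mod 3233 = 1123
Since 1123 equals the digest 1123, verification succeeds.

valid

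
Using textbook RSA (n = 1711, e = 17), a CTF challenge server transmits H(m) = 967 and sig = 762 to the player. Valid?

yes

Squares mod 1711: sig^1≡762, sig^2≡615, sig^4≡94, sig^8≡281, sig^16≡255
17 = 16 + 1, so sig^17 ≡ 255·762 ≡ 967 (mod 1711)
967 = H(m), so the signature checks out.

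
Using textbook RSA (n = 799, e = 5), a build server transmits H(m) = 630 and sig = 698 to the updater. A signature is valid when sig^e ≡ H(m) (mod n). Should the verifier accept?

sig^2 ≡ 698^2 = 487204 ≡ 613
sig^4 ≡ 613^2 = 375769 ≡ 239
5 = 4 + 1, so sig^5 ≡ 239·698 ≡ 630 (mod 799)
sig^5 mod 799 = 630 matches H(m).

accept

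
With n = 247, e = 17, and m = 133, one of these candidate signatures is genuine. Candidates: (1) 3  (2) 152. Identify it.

2

Candidate 1: Squares mod 247: 3^1≡3, 3^2≡9, 3^4≡81, 3^8≡139, 3^16≡55; 17 = 16 + 1, so 3^17 ≡ 55·3 ≡ 165 (mod 247)
Candidate 2: Squares mod 247: 152^1≡152, 152^2≡133, 152^4≡152, 152^8≡133, 152^16≡152; 17 = 16 + 1, so 152^17 ≡ 152·152 ≡ 133 (mod 247)
  → matches m = 133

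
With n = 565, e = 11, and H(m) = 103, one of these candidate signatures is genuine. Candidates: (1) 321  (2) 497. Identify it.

2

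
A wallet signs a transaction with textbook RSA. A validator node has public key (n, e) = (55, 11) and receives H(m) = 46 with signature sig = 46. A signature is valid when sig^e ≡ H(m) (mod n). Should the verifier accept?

accept

sig^11 mod 55 = 46
Since 46 equals the digest 46, verification succeeds.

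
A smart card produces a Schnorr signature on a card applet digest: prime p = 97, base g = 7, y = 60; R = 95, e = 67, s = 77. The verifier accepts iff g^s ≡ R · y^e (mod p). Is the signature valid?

g^s mod p:
7^2 = 49
7^4 ≡ 49^2 = 2401 ≡ 73
7^8 ≡ 73^2 = 5329 ≡ 91
7^16 ≡ 91^2 = 8281 ≡ 36
7^32 ≡ 36^2 = 1296 ≡ 35
7^64 ≡ 35^2 = 1225 ≡ 61
77 = 64 + 8 + 4 + 1, so 7^77 ≡ 61·91·73·7 ≡ 87 (mod 97)
R · y^e mod p:
60^2 = 3600 ≡ 11
60^4 ≡ 11^2 = 121 ≡ 24
60^8 ≡ 24^2 = 576 ≡ 91
60^16 ≡ 91^2 = 8281 ≡ 36
60^32 ≡ 36^2 = 1296 ≡ 35
60^64 ≡ 35^2 = 1225 ≡ 61
67 = 64 + 2 + 1, so 60^67 ≡ 61·11·60 ≡ 5 (mod 97)
95·5 = 475 ≡ 87 (mod 97)
87 ≡ 87 (mod 97); signature holds.

valid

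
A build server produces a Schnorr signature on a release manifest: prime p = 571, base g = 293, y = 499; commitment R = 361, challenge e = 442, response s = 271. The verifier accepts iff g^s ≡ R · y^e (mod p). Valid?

yes

g^s mod p:
293^271 mod 571 = 127
R · y^e mod p:
499^442 mod 571 = 100
361·100 = 36100 ≡ 127 (mod 571)
127 ≡ 127 (mod 571); signature holds.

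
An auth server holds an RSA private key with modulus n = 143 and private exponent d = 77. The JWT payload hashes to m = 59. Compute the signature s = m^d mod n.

Squares mod 143: m^1≡59, m^2≡49, m^4≡113, m^8≡42, m^16≡48, m^32≡16, m^64≡113
77 = 64 + 8 + 4 + 1, so m^77 ≡ 113·42·113·59 ≡ 115 (mod 143)

115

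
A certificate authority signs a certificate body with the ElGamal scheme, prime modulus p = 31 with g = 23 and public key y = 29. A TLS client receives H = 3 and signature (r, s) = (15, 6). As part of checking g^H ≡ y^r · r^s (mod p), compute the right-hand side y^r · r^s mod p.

Squares mod 31: 29^1≡29, 29^2≡4, 29^4≡16, 29^8≡8
15 = 8 + 4 + 2 + 1, so 29^15 ≡ 8·16·4·29 ≡ 30 (mod 31)
Squares mod 31: 15^1≡15, 15^2≡8, 15^4≡2
6 = 4 + 2, so 15^6 ≡ 2·8 ≡ 16 (mod 31)
y^r · r^s ≡ 30·16 = 480 ≡ 15 (mod 31)

15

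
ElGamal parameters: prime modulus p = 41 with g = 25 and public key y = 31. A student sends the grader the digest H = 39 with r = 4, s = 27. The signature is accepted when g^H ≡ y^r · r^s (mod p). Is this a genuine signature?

genuine

Left side g^H mod p:
Squares mod 41: 25^1≡25, 25^2≡10, 25^4≡18, 25^8≡37, 25^16≡16, 25^32≡10
39 = 32 + 4 + 2 + 1, so 25^39 ≡ 10·18·10·25 ≡ 23 (mod 41)
Right side y^r · r^s mod p:
Squares mod 41: 31^1≡31, 31^2≡18, 31^4≡37
31^4 ≡ 37 (mod 41)
Squares mod 41: 4^1≡4, 4^2≡16, 4^4≡10, 4^8≡18, 4^16≡37
27 = 16 + 8 + 2 + 1, so 4^27 ≡ 37·18·16·4 ≡ 25 (mod 41)
37·25 = 925 ≡ 23 (mod 41)
23 ≡ 23 (mod 41), so the signature is genuine.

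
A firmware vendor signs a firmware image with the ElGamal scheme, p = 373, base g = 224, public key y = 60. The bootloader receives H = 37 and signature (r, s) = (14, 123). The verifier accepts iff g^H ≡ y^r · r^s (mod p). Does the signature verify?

verifies

Left side g^H mod p:
224^37 mod 373 = 77
Right side y^r · r^s mod p:
60^14 mod 373 = 122
14^123 mod 373 = 340
122·340 = 41480 ≡ 77 (mod 373)
77 ≡ 77 (mod 373), so the signature is genuine.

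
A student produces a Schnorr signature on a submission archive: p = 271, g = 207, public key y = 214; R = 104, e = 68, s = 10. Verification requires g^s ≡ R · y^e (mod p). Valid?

g^s mod p:
207^2 = 42849 ≡ 31
207^4 ≡ 31^2 = 961 ≡ 148
207^8 ≡ 148^2 = 21904 ≡ 224
10 = 8 + 2, so 207^10 ≡ 224·31 ≡ 169 (mod 271)
R · y^e mod p:
214^2 = 45796 ≡ 268
214^4 ≡ 268^2 = 71824 ≡ 9
214^8 ≡ 9^2 = 81
214^16 ≡ 81^2 = 6561 ≡ 57
214^32 ≡ 57^2 = 3249 ≡ 268
214^64 ≡ 268^2 = 71824 ≡ 9
68 = 64 + 4, so 214^68 ≡ 9·9 ≡ 81 (mod 271)
104·81 = 8424 ≡ 23 (mod 271)
169 ≠ 23; the check fails.

no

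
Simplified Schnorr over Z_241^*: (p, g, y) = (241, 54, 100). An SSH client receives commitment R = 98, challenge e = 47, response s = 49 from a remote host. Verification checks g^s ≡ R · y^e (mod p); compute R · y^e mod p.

94

Squares mod 241: 100^1≡100, 100^2≡119, 100^4≡183, 100^8≡231, 100^16≡100, 100^32≡119
47 = 32 + 8 + 4 + 2 + 1, so 100^47 ≡ 119·231·183·119·100 ≡ 119 (mod 241)
R · y^e ≡ 98·119 = 11662 ≡ 94 (mod 241)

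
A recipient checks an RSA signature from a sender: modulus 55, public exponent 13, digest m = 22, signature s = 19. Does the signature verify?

Squares mod 55: s^1≡19, s^2≡31, s^4≡26, s^8≡16
13 = 8 + 4 + 1, so s^13 ≡ 16·26·19 ≡ 39 (mod 55)
39 ≠ 22, so verification fails.

does not verify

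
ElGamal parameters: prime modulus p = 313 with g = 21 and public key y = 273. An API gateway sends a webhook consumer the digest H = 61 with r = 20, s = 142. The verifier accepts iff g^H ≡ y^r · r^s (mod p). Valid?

Left side g^H mod p:
21^2 = 441 ≡ 128
21^4 ≡ 128^2 = 16384 ≡ 108
21^8 ≡ 108^2 = 11664 ≡ 83
21^16 ≡ 83^2 = 6889 ≡ 3
21^32 ≡ 3^2 = 9
61 = 32 + 16 + 8 + 4 + 1, so 21^61 ≡ 9·3·83·108·21 ≡ 94 (mod 313)
Right side y^r · r^s mod p:
273^2 = 74529 ≡ 35
273^4 ≡ 35^2 = 1225 ≡ 286
273^8 ≡ 286^2 = 81796 ≡ 103
273^16 ≡ 103^2 = 10609 ≡ 280
20 = 16 + 4, so 273^20 ≡ 280·286 ≡ 265 (mod 313)
20^2 = 400 ≡ 87
20^4 ≡ 87^2 = 7569 ≡ 57
20^8 ≡ 57^2 = 3249 ≡ 119
20^16 ≡ 119^2 = 14161 ≡ 76
20^32 ≡ 76^2 = 5776 ≡ 142
20^64 ≡ 142^2 = 20164 ≡ 132
20^128 ≡ 132^2 = 17424 ≡ 209
142 = 128 + 8 + 4 + 2, so 20^142 ≡ 209·119·57·87 ≡ 143 (mod 313)
265·143 = 37895 ≡ 22 (mod 313)
94 ≠ 22, so verification fails.

no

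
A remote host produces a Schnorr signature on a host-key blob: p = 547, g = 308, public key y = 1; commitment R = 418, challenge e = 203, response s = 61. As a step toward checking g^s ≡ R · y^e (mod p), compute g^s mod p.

308^2 = 94864 ≡ 233
308^4 ≡ 233^2 = 54289 ≡ 136
308^8 ≡ 136^2 = 18496 ≡ 445
308^16 ≡ 445^2 = 198025 ≡ 11
308^32 ≡ 11^2 = 121
61 = 32 + 16 + 8 + 4 + 1, so 308^61 ≡ 121·11·445·136·308 ≡ 418 (mod 547)

418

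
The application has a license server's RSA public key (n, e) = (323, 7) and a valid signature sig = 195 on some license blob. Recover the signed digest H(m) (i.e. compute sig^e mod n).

168

Squares mod 323: sig^1≡195, sig^2≡234, sig^4≡169
7 = 4 + 2 + 1, so sig^7 ≡ 169·234·195 ≡ 168 (mod 323)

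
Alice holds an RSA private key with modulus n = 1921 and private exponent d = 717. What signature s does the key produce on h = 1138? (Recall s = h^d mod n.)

1070

h^2 ≡ 1138^2 = 1295044 ≡ 290
h^4 ≡ 290^2 = 84100 ≡ 1497
h^8 ≡ 1497^2 = 2241009 ≡ 1123
h^16 ≡ 1123^2 = 1261129 ≡ 953
h^32 ≡ 953^2 = 908209 ≡ 1497
h^64 ≡ 1497^2 = 2241009 ≡ 1123
h^128 ≡ 1123^2 = 1261129 ≡ 953
h^256 ≡ 953^2 = 908209 ≡ 1497
h^512 ≡ 1497^2 = 2241009 ≡ 1123
717 = 512 + 128 + 64 + 8 + 4 + 1, so h^717 ≡ 1123·953·1123·1123·1497·1138 ≡ 1070 (mod 1921)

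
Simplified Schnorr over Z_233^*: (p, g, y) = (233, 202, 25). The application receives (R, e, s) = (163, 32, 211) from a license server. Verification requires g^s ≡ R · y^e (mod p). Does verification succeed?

fails

g^s mod p:
Squares mod 233: 202^1≡202, 202^2≡29, 202^4≡142, 202^8≡126, 202^16≡32, 202^32≡92, 202^64≡76, 202^128≡184
211 = 128 + 64 + 16 + 2 + 1, so 202^211 ≡ 184·76·32·29·202 ≡ 30 (mod 233)
R · y^e mod p:
Squares mod 233: 25^1≡25, 25^2≡159, 25^4≡117, 25^8≡175, 25^16≡102, 25^32≡152
25^32 ≡ 152 (mod 233)
163·152 = 24776 ≡ 78 (mod 233)
30 ≠ 78; the check fails.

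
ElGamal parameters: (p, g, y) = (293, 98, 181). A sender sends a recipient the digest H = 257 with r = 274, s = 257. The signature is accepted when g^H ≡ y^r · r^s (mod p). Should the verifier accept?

Left side g^H mod p:
98^2 = 9604 ≡ 228
98^4 ≡ 228^2 = 51984 ≡ 123
98^8 ≡ 123^2 = 15129 ≡ 186
98^16 ≡ 186^2 = 34596 ≡ 22
98^32 ≡ 22^2 = 484 ≡ 191
98^64 ≡ 191^2 = 36481 ≡ 149
98^128 ≡ 149^2 = 22201 ≡ 226
98^256 ≡ 226^2 = 51076 ≡ 94
257 = 256 + 1, so 98^257 ≡ 94·98 ≡ 129 (mod 293)
Right side y^r · r^s mod p:
181^2 = 32761 ≡ 238
181^4 ≡ 238^2 = 56644 ≡ 95
181^8 ≡ 95^2 = 9025 ≡ 235
181^16 ≡ 235^2 = 55225 ≡ 141
181^32 ≡ 141^2 = 19881 ≡ 250
181^64 ≡ 250^2 = 62500 ≡ 91
181^128 ≡ 91^2 = 8281 ≡ 77
181^256 ≡ 77^2 = 5929 ≡ 69
274 = 256 + 16 + 2, so 181^274 ≡ 69·141·238 ≡ 216 (mod 293)
274^2 = 75076 ≡ 68
274^4 ≡ 68^2 = 4624 ≡ 229
274^8 ≡ 229^2 = 52441 ≡ 287
274^16 ≡ 287^2 = 82369 ≡ 36
274^32 ≡ 36^2 = 1296 ≡ 124
274^64 ≡ 124^2 = 15376 ≡ 140
274^128 ≡ 140^2 = 19600 ≡ 262
274^256 ≡ 262^2 = 68644 ≡ 82
257 = 256 + 1, so 274^257 ≡ 82·274 ≡ 200 (mod 293)
216·200 = 43200 ≡ 129 (mod 293)
129 ≡ 129 (mod 293), so the signature is genuine.

accept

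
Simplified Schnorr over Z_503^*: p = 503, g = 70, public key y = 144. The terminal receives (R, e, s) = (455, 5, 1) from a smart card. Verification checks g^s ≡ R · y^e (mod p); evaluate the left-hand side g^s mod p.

70

70^1 mod 503 = 70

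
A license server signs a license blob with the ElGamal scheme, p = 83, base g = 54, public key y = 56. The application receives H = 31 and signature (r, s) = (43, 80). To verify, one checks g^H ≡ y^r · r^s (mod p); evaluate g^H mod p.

54^2 = 2916 ≡ 11
54^4 ≡ 11^2 = 121 ≡ 38
54^8 ≡ 38^2 = 1444 ≡ 33
54^16 ≡ 33^2 = 1089 ≡ 10
31 = 16 + 8 + 4 + 2 + 1, so 54^31 ≡ 10·33·38·11·54 ≡ 8 (mod 83)

8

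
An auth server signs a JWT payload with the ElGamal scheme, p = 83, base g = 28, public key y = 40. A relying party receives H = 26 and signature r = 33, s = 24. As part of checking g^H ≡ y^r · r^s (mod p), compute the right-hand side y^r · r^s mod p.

33

Squares mod 83: 40^1≡40, 40^2≡23, 40^4≡31, 40^8≡48, 40^16≡63, 40^32≡68
33 = 32 + 1, so 40^33 ≡ 68·40 ≡ 64 (mod 83)
Squares mod 83: 33^1≡33, 33^2≡10, 33^4≡17, 33^8≡40, 33^16≡23
24 = 16 + 8, so 33^24 ≡ 23·40 ≡ 7 (mod 83)
y^r · r^s ≡ 64·7 = 448 ≡ 33 (mod 83)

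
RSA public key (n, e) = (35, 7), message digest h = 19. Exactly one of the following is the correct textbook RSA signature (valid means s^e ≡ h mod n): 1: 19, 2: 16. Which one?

1

Candidate 1: 19^2 = 361 ≡ 11; 19^4 ≡ 11^2 = 121 ≡ 16; 7 = 4 + 2 + 1, so 19^7 ≡ 16·11·19 ≡ 19 (mod 35)
  → matches h = 19
Candidate 2: 16^2 = 256 ≡ 11; 16^4 ≡ 11^2 = 121 ≡ 16; 7 = 4 + 2 + 1, so 16^7 ≡ 16·11·16 ≡ 16 (mod 35)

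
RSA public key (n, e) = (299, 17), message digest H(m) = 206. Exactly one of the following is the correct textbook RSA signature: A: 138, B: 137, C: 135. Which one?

B

Candidate A: Squares mod 299: 138^1≡138, 138^2≡207, 138^4≡92, 138^8≡92, 138^16≡92; 17 = 16 + 1, so 138^17 ≡ 92·138 ≡ 138 (mod 299)
Candidate B: Squares mod 299: 137^1≡137, 137^2≡231, 137^4≡139, 137^8≡185, 137^16≡139; 17 = 16 + 1, so 137^17 ≡ 139·137 ≡ 206 (mod 299)
  → matches H(m) = 206
Candidate C: Squares mod 299: 135^1≡135, 135^2≡285, 135^4≡196, 135^8≡144, 135^16≡105; 17 = 16 + 1, so 135^17 ≡ 105·135 ≡ 122 (mod 299)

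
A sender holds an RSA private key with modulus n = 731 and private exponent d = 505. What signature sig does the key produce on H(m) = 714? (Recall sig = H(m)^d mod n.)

714

(H(m))^2 ≡ 714^2 = 509796 ≡ 289
(H(m))^4 ≡ 289^2 = 83521 ≡ 187
(H(m))^8 ≡ 187^2 = 34969 ≡ 612
(H(m))^16 ≡ 612^2 = 374544 ≡ 272
(H(m))^32 ≡ 272^2 = 73984 ≡ 153
(H(m))^64 ≡ 153^2 = 23409 ≡ 17
(H(m))^128 ≡ 17^2 = 289
(H(m))^256 ≡ 289^2 = 83521 ≡ 187
505 = 256 + 128 + 64 + 32 + 16 + 8 + 1, so (H(m))^505 ≡ 187·289·17·153·272·612·714 ≡ 714 (mod 731)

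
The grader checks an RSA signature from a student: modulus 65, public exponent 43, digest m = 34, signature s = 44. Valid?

yes

Squares mod 65: s^1≡44, s^2≡51, s^4≡1, s^8≡1, s^16≡1, s^32≡1
43 = 32 + 8 + 2 + 1, so s^43 ≡ 1·1·51·44 ≡ 34 (mod 65)
Since 34 equals the digest 34, verification succeeds.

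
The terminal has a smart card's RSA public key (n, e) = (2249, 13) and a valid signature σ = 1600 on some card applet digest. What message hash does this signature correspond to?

σ^2 ≡ 1600^2 = 2560000 ≡ 638
σ^4 ≡ 638^2 = 407044 ≡ 2224
σ^8 ≡ 2224^2 = 4946176 ≡ 625
13 = 8 + 4 + 1, so σ^13 ≡ 625·2224·1600 ≡ 2133 (mod 2249)

2133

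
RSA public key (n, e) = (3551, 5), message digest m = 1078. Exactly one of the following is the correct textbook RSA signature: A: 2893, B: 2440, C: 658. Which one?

Candidate A: Squares mod 3551: 2893^1≡2893, 2893^2≡3293, 2893^4≡2646; 5 = 4 + 1, so 2893^5 ≡ 2646·2893 ≡ 2473 (mod 3551)
Candidate B: Squares mod 3551: 2440^1≡2440, 2440^2≡2124, 2440^4≡1606; 5 = 4 + 1, so 2440^5 ≡ 1606·2440 ≡ 1887 (mod 3551)
Candidate C: Squares mod 3551: 658^1≡658, 658^2≡3293, 658^4≡2646; 5 = 4 + 1, so 658^5 ≡ 2646·658 ≡ 1078 (mod 3551)
  → matches m = 1078

C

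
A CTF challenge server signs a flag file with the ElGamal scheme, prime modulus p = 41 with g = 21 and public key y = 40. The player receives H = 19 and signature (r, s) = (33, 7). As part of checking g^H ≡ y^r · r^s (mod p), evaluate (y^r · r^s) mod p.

2

Squares mod 41: 40^1≡40, 40^2≡1, 40^4≡1, 40^8≡1, 40^16≡1, 40^32≡1
33 = 32 + 1, so 40^33 ≡ 1·40 ≡ 40 (mod 41)
Squares mod 41: 33^1≡33, 33^2≡23, 33^4≡37
7 = 4 + 2 + 1, so 33^7 ≡ 37·23·33 ≡ 39 (mod 41)
y^r · r^s ≡ 40·39 = 1560 ≡ 2 (mod 41)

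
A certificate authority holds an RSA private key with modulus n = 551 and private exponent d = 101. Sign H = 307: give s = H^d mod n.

H^2 ≡ 307^2 = 94249 ≡ 28
H^4 ≡ 28^2 = 784 ≡ 233
H^8 ≡ 233^2 = 54289 ≡ 291
H^16 ≡ 291^2 = 84681 ≡ 378
H^32 ≡ 378^2 = 142884 ≡ 175
H^64 ≡ 175^2 = 30625 ≡ 320
101 = 64 + 32 + 4 + 1, so H^101 ≡ 320·175·233·307 ≡ 162 (mod 551)

162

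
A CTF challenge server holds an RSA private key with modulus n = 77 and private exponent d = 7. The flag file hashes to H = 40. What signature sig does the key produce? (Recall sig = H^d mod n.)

H^7 mod 77 = 61

61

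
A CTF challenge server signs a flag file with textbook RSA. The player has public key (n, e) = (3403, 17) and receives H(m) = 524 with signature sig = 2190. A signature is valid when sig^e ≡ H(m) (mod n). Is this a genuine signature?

forged

Squares mod 3403: sig^1≡2190, sig^2≡1273, sig^4≡701, sig^8≡1369, sig^16≡2511
17 = 16 + 1, so sig^17 ≡ 2511·2190 ≡ 3245 (mod 3403)
3245 ≠ 524, so verification fails.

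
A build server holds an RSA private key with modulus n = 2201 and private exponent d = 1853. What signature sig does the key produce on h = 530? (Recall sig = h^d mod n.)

h^2 ≡ 530^2 = 280900 ≡ 1373
h^4 ≡ 1373^2 = 1885129 ≡ 1073
h^8 ≡ 1073^2 = 1151329 ≡ 206
h^16 ≡ 206^2 = 42436 ≡ 617
h^32 ≡ 617^2 = 380689 ≡ 2117
h^64 ≡ 2117^2 = 4481689 ≡ 453
h^128 ≡ 453^2 = 205209 ≡ 516
h^256 ≡ 516^2 = 266256 ≡ 2136
h^512 ≡ 2136^2 = 4562496 ≡ 2024
h^1024 ≡ 2024^2 = 4096576 ≡ 515
1853 = 1024 + 512 + 256 + 32 + 16 + 8 + 4 + 1, so h^1853 ≡ 515·2024·2136·2117·617·206·1073·530 ≡ 352 (mod 2201)

352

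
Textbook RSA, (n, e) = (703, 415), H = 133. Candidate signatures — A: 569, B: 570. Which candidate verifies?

Candidate A: 569^2 = 323761 ≡ 381; 569^4 ≡ 381^2 = 145161 ≡ 343; 569^8 ≡ 343^2 = 117649 ≡ 248; 569^16 ≡ 248^2 = 61504 ≡ 343; 569^32 ≡ 343^2 = 117649 ≡ 248; 569^64 ≡ 248^2 = 61504 ≡ 343; 569^128 ≡ 343^2 = 117649 ≡ 248; 569^256 ≡ 248^2 = 61504 ≡ 343; 415 = 256 + 128 + 16 + 8 + 4 + 2 + 1, so 569^415 ≡ 343·248·343·248·343·381·569 ≡ 208 (mod 703)
Candidate B: 570^2 = 324900 ≡ 114; 570^4 ≡ 114^2 = 12996 ≡ 342; 570^8 ≡ 342^2 = 116964 ≡ 266; 570^16 ≡ 266^2 = 70756 ≡ 456; 570^32 ≡ 456^2 = 207936 ≡ 551; 570^64 ≡ 551^2 = 303601 ≡ 608; 570^128 ≡ 608^2 = 369664 ≡ 589; 570^256 ≡ 589^2 = 346921 ≡ 342; 415 = 256 + 128 + 16 + 8 + 4 + 2 + 1, so 570^415 ≡ 342·589·456·266·342·114·570 ≡ 133 (mod 703)
  → matches H = 133

B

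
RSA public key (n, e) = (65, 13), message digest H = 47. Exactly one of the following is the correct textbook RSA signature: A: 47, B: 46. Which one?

Candidate A: 47^13 mod 65 = 47
  → matches H = 47
Candidate B: 46^13 mod 65 = 46

A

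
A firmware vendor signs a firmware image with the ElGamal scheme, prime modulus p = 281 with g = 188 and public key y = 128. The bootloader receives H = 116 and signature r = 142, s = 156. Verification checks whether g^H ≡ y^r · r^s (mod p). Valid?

Left side g^H mod p:
Squares mod 281: 188^1≡188, 188^2≡219, 188^4≡191, 188^8≡232, 188^16≡153, 188^32≡86, 188^64≡90
116 = 64 + 32 + 16 + 4, so 188^116 ≡ 90·86·153·191 ≡ 128 (mod 281)
Right side y^r · r^s mod p:
Squares mod 281: 128^1≡128, 128^2≡86, 128^4≡90, 128^8≡232, 128^16≡153, 128^32≡86, 128^64≡90, 128^128≡232
142 = 128 + 8 + 4 + 2, so 128^142 ≡ 232·232·90·86 ≡ 86 (mod 281)
Squares mod 281: 142^1≡142, 142^2≡213, 142^4≡128, 142^8≡86, 142^16≡90, 142^32≡232, 142^64≡153, 142^128≡86
156 = 128 + 16 + 8 + 4, so 142^156 ≡ 86·90·86·128 ≡ 191 (mod 281)
86·191 = 16426 ≡ 128 (mod 281)
128 ≡ 128 (mod 281), so the signature is genuine.

yes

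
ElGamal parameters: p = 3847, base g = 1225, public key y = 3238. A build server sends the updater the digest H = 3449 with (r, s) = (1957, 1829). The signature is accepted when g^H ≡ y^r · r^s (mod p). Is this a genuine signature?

forged

Left side g^H mod p:
1225^2 = 1500625 ≡ 295
1225^4 ≡ 295^2 = 87025 ≡ 2391
1225^8 ≡ 2391^2 = 5716881 ≡ 239
1225^16 ≡ 239^2 = 57121 ≡ 3263
1225^32 ≡ 3263^2 = 10647169 ≡ 2520
1225^64 ≡ 2520^2 = 6350400 ≡ 2850
1225^128 ≡ 2850^2 = 8122500 ≡ 1483
1225^256 ≡ 1483^2 = 2199289 ≡ 2652
1225^512 ≡ 2652^2 = 7033104 ≡ 788
1225^1024 ≡ 788^2 = 620944 ≡ 1577
1225^2048 ≡ 1577^2 = 2486929 ≡ 1767
3449 = 2048 + 1024 + 256 + 64 + 32 + 16 + 8 + 1, so 1225^3449 ≡ 1767·1577·2652·2850·2520·3263·239·1225 ≡ 2469 (mod 3847)
Right side y^r · r^s mod p:
3238^2 = 10484644 ≡ 1569
3238^4 ≡ 1569^2 = 2461761 ≡ 3528
3238^8 ≡ 3528^2 = 12446784 ≡ 1739
3238^16 ≡ 1739^2 = 3024121 ≡ 379
3238^32 ≡ 379^2 = 143641 ≡ 1302
3238^64 ≡ 1302^2 = 1695204 ≡ 2524
3238^128 ≡ 2524^2 = 6370576 ≡ 3791
3238^256 ≡ 3791^2 = 14371681 ≡ 3136
3238^512 ≡ 3136^2 = 9834496 ≡ 1564
3238^1024 ≡ 1564^2 = 2446096 ≡ 3251
1957 = 1024 + 512 + 256 + 128 + 32 + 4 + 1, so 3238^1957 ≡ 3251·1564·3136·3791·1302·3528·3238 ≡ 81 (mod 3847)
1957^2 = 3829849 ≡ 2084
1957^4 ≡ 2084^2 = 4343056 ≡ 3640
1957^8 ≡ 3640^2 = 13249600 ≡ 532
1957^16 ≡ 532^2 = 283024 ≡ 2193
1957^32 ≡ 2193^2 = 4809249 ≡ 499
1957^64 ≡ 499^2 = 249001 ≡ 2793
1957^128 ≡ 2793^2 = 7800849 ≡ 2980
1957^256 ≡ 2980^2 = 8880400 ≡ 1524
1957^512 ≡ 1524^2 = 2322576 ≡ 2835
1957^1024 ≡ 2835^2 = 8037225 ≡ 842
1829 = 1024 + 512 + 256 + 32 + 4 + 1, so 1957^1829 ≡ 842·2835·1524·499·3640·1957 ≡ 287 (mod 3847)
81·287 = 23247 ≡ 165 (mod 3847)
2469 ≠ 165, so verification fails.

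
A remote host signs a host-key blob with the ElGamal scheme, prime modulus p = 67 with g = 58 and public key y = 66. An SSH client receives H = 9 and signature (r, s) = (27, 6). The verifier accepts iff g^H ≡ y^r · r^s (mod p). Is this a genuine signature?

Left side g^H mod p:
58^9 mod 67 = 43
Right side y^r · r^s mod p:
66^27 mod 67 = 66
27^6 mod 67 = 24
66·24 = 1584 ≡ 43 (mod 67)
43 ≡ 43 (mod 67), so the signature is genuine.

genuine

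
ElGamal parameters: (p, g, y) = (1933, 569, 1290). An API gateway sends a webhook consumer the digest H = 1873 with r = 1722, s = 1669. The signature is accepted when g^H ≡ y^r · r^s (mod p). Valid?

yes

Left side g^H mod p:
Squares mod 1933: 569^1≡569, 569^2≡950, 569^4≡1722, 569^8≡62, 569^16≡1911, 569^32≡484, 569^64≡363, 569^128≡325, 569^256≡1243, 569^512≡582, 569^1024≡449
1873 = 1024 + 512 + 256 + 64 + 16 + 1, so 569^1873 ≡ 449·582·1243·363·1911·569 ≡ 910 (mod 1933)
Right side y^r · r^s mod p:
Squares mod 1933: 1290^1≡1290, 1290^2≡1720, 1290^4≡910, 1290^8≡776, 1290^16≡1013, 1290^32≡1679, 1290^64≡727, 1290^128≡820, 1290^256≡1649, 1290^512≡1403, 1290^1024≡615
1722 = 1024 + 512 + 128 + 32 + 16 + 8 + 2, so 1290^1722 ≡ 615·1403·820·1679·1013·776·1720 ≡ 1722 (mod 1933)
Squares mod 1933: 1722^1≡1722, 1722^2≡62, 1722^4≡1911, 1722^8≡484, 1722^16≡363, 1722^32≡325, 1722^64≡1243, 1722^128≡582, 1722^256≡449, 1722^512≡569, 1722^1024≡950
1669 = 1024 + 512 + 128 + 4 + 1, so 1722^1669 ≡ 950·569·582·1911·1722 ≡ 582 (mod 1933)
1722·582 = 1002204 ≡ 910 (mod 1933)
910 ≡ 910 (mod 1933), so the signature is genuine.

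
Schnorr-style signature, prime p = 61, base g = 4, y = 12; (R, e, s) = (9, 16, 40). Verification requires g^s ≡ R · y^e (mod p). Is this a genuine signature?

g^s mod p:
4^2 = 16
4^4 ≡ 16^2 = 256 ≡ 12
4^8 ≡ 12^2 = 144 ≡ 22
4^16 ≡ 22^2 = 484 ≡ 57
4^32 ≡ 57^2 = 3249 ≡ 16
40 = 32 + 8, so 4^40 ≡ 16·22 ≡ 47 (mod 61)
R · y^e mod p:
12^2 = 144 ≡ 22
12^4 ≡ 22^2 = 484 ≡ 57
12^8 ≡ 57^2 = 3249 ≡ 16
12^16 ≡ 16^2 = 256 ≡ 12
9·12 = 108 ≡ 47 (mod 61)
47 ≡ 47 (mod 61); signature holds.

genuine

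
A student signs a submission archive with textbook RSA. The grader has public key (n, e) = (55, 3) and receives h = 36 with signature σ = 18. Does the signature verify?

does not verify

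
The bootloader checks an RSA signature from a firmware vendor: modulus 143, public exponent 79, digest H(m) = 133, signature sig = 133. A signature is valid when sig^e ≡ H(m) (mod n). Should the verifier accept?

accept

sig^2 ≡ 133^2 = 17689 ≡ 100
sig^4 ≡ 100^2 = 10000 ≡ 133
sig^8 ≡ 133^2 = 17689 ≡ 100
sig^16 ≡ 100^2 = 10000 ≡ 133
sig^32 ≡ 133^2 = 17689 ≡ 100
sig^64 ≡ 100^2 = 10000 ≡ 133
79 = 64 + 8 + 4 + 2 + 1, so sig^79 ≡ 133·100·133·100·133 ≡ 133 (mod 143)
sig^79 mod 143 = 133 matches H(m).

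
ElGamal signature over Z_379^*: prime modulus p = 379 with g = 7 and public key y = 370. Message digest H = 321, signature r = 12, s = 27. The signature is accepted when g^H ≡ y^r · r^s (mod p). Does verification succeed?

passes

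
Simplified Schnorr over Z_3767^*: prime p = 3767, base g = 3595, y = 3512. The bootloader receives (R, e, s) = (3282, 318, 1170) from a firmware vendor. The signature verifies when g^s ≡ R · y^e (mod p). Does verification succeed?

fails

g^s mod p:
3595^2 = 12924025 ≡ 3215
3595^4 ≡ 3215^2 = 10336225 ≡ 3344
3595^8 ≡ 3344^2 = 11182336 ≡ 1880
3595^16 ≡ 1880^2 = 3534400 ≡ 954
3595^32 ≡ 954^2 = 910116 ≡ 2269
3595^64 ≡ 2269^2 = 5148361 ≡ 2639
3595^128 ≡ 2639^2 = 6964321 ≡ 2905
3595^256 ≡ 2905^2 = 8439025 ≡ 945
3595^512 ≡ 945^2 = 893025 ≡ 246
3595^1024 ≡ 246^2 = 60516 ≡ 244
1170 = 1024 + 128 + 16 + 2, so 3595^1170 ≡ 244·2905·954·3215 ≡ 3319 (mod 3767)
R · y^e mod p:
3512^2 = 12334144 ≡ 986
3512^4 ≡ 986^2 = 972196 ≡ 310
3512^8 ≡ 310^2 = 96100 ≡ 1925
3512^16 ≡ 1925^2 = 3705625 ≡ 2664
3512^32 ≡ 2664^2 = 7096896 ≡ 3635
3512^64 ≡ 3635^2 = 13213225 ≡ 2356
3512^128 ≡ 2356^2 = 5550736 ≡ 1945
3512^256 ≡ 1945^2 = 3783025 ≡ 957
318 = 256 + 32 + 16 + 8 + 4 + 2, so 3512^318 ≡ 957·3635·2664·1925·310·986 ≡ 514 (mod 3767)
3282·514 = 1686948 ≡ 3099 (mod 3767)
3319 ≠ 3099; the check fails.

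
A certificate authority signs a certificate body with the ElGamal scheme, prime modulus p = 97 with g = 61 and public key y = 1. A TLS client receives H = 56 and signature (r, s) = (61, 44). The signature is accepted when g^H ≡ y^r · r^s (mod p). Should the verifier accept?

Left side g^H mod p:
61^56 mod 97 = 35
Right side y^r · r^s mod p:
1^61 mod 97 = 1
61^44 mod 97 = 35
1·35 = 35 ≡ 35 (mod 97)
35 ≡ 35 (mod 97), so the signature is genuine.

accept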